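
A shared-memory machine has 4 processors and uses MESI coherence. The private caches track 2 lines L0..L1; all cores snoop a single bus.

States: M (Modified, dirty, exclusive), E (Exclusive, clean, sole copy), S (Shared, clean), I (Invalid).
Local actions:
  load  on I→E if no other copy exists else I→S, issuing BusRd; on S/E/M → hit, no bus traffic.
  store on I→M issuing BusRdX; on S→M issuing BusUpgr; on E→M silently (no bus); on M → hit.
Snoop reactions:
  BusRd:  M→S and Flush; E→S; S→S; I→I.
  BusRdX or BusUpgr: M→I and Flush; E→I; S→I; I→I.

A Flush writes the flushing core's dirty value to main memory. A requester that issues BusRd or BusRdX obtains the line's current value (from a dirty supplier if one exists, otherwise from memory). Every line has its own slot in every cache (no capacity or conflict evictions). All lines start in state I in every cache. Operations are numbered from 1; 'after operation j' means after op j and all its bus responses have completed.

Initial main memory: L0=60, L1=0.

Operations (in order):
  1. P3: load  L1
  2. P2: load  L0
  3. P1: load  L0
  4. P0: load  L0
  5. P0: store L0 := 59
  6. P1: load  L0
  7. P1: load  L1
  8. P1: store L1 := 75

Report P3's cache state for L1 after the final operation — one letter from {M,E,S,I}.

state = I

1. P3: load  L1  bus=[BusRd]  L1: P0=I P1=I P2=I P3=E  mem[L1]=0
2. P2: load  L0  bus=[BusRd]  L0: P0=I P1=I P2=E P3=I  mem[L0]=60
3. P1: load  L0  bus=[BusRd]  L0: P0=I P1=S P2=S P3=I  mem[L0]=60
4. P0: load  L0  bus=[BusRd]  L0: P0=S P1=S P2=S P3=I  mem[L0]=60
5. P0: store L0 := 59  bus=[BusUpgr]  L0: P0=M P1=I P2=I P3=I  mem[L0]=60
6. P1: load  L0  bus=[BusRd,Flush]  L0: P0=S P1=S P2=I P3=I  mem[L0]=59
7. P1: load  L1  bus=[BusRd]  L1: P0=I P1=S P2=I P3=S  mem[L1]=0
8. P1: store L1 := 75  bus=[BusUpgr]  L1: P0=I P1=M P2=I P3=I  mem[L1]=0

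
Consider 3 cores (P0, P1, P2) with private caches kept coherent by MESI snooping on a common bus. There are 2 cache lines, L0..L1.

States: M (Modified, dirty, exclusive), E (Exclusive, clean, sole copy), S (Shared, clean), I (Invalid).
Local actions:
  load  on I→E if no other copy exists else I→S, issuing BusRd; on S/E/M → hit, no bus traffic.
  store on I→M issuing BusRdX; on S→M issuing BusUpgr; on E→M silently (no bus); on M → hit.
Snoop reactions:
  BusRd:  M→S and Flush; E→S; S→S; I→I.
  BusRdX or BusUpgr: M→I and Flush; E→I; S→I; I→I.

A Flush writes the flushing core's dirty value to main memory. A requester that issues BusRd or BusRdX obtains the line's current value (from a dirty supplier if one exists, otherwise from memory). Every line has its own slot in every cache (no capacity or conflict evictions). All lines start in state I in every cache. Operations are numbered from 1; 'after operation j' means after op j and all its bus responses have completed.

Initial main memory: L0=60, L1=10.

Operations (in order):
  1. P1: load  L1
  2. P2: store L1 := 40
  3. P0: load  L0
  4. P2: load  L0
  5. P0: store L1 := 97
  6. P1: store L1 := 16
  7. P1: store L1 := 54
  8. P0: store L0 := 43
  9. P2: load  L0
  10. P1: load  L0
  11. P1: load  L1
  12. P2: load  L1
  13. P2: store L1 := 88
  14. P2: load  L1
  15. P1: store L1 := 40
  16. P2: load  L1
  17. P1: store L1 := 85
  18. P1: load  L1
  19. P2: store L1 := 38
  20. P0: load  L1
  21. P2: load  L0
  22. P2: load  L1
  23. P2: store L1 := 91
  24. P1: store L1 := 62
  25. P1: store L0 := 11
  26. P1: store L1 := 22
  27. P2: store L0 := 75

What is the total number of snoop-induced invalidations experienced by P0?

invalidations = 3

[1] P1: load  L1 | P0:I, P1:E(10), P2:I | bus: BusRd
[2] P2: store L1 := 40 | P0:I, P1:I, P2:M(40) | bus: BusRdX
[3] P0: load  L0 | P0:E(60), P1:I, P2:I | bus: BusRd
[4] P2: load  L0 | P0:S(60), P1:I, P2:S(60) | bus: BusRd
[5] P0: store L1 := 97 | P0:M(97), P1:I, P2:I | bus: BusRdX,Flush
[6] P1: store L1 := 16 | P0:I, P1:M(16), P2:I | bus: BusRdX,Flush
[7] P1: store L1 := 54 | P0:I, P1:M(54), P2:I | bus: none
[8] P0: store L0 := 43 | P0:M(43), P1:I, P2:I | bus: BusUpgr
[9] P2: load  L0 | P0:S(43), P1:I, P2:S(43) | bus: BusRd,Flush
[10] P1: load  L0 | P0:S(43), P1:S(43), P2:S(43) | bus: BusRd
[11] P1: load  L1 | P0:I, P1:M(54), P2:I | bus: none
[12] P2: load  L1 | P0:I, P1:S(54), P2:S(54) | bus: BusRd,Flush
[13] P2: store L1 := 88 | P0:I, P1:I, P2:M(88) | bus: BusUpgr
[14] P2: load  L1 | P0:I, P1:I, P2:M(88) | bus: none
[15] P1: store L1 := 40 | P0:I, P1:M(40), P2:I | bus: BusRdX,Flush
[16] P2: load  L1 | P0:I, P1:S(40), P2:S(40) | bus: BusRd,Flush
[17] P1: store L1 := 85 | P0:I, P1:M(85), P2:I | bus: BusUpgr
[18] P1: load  L1 | P0:I, P1:M(85), P2:I | bus: none
[19] P2: store L1 := 38 | P0:I, P1:I, P2:M(38) | bus: BusRdX,Flush
[20] P0: load  L1 | P0:S(38), P1:I, P2:S(38) | bus: BusRd,Flush
[21] P2: load  L0 | P0:S(43), P1:S(43), P2:S(43) | bus: none
[22] P2: load  L1 | P0:S(38), P1:I, P2:S(38) | bus: none
[23] P2: store L1 := 91 | P0:I, P1:I, P2:M(91) | bus: BusUpgr
[24] P1: store L1 := 62 | P0:I, P1:M(62), P2:I | bus: BusRdX,Flush
[25] P1: store L0 := 11 | P0:I, P1:M(11), P2:I | bus: BusUpgr
[26] P1: store L1 := 22 | P0:I, P1:M(22), P2:I | bus: none
[27] P2: store L0 := 75 | P0:I, P1:I, P2:M(75) | bus: BusRdX,Flush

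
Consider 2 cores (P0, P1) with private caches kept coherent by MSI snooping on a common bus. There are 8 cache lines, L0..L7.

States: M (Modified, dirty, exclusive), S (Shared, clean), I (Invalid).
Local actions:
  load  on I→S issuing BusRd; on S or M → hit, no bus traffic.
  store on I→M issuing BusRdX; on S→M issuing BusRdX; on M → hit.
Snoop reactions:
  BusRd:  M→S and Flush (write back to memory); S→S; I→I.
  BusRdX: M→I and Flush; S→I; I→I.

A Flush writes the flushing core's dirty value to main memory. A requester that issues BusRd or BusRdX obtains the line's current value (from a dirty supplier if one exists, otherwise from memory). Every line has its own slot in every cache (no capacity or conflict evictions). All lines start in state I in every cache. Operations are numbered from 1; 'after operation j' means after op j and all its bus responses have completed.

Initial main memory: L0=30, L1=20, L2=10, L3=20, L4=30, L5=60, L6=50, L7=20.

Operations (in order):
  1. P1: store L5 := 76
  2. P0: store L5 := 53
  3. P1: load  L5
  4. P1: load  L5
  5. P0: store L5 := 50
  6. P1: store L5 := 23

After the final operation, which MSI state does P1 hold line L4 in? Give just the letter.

state = I

  op1 P1: store L5 := 76 → I/M on L5; bus BusRdX; mem=60
  op2 P0: store L5 := 53 → M/I on L5; bus BusRdX Flush; mem=76
  op3 P1: load  L5 → S/S on L5; bus BusRd Flush; mem=53
  op4 P1: load  L5 → S/S on L5; bus (none); mem=53
  op5 P0: store L5 := 50 → M/I on L5; bus BusRdX; mem=53
  op6 P1: store L5 := 23 → I/M on L5; bus BusRdX Flush; mem=50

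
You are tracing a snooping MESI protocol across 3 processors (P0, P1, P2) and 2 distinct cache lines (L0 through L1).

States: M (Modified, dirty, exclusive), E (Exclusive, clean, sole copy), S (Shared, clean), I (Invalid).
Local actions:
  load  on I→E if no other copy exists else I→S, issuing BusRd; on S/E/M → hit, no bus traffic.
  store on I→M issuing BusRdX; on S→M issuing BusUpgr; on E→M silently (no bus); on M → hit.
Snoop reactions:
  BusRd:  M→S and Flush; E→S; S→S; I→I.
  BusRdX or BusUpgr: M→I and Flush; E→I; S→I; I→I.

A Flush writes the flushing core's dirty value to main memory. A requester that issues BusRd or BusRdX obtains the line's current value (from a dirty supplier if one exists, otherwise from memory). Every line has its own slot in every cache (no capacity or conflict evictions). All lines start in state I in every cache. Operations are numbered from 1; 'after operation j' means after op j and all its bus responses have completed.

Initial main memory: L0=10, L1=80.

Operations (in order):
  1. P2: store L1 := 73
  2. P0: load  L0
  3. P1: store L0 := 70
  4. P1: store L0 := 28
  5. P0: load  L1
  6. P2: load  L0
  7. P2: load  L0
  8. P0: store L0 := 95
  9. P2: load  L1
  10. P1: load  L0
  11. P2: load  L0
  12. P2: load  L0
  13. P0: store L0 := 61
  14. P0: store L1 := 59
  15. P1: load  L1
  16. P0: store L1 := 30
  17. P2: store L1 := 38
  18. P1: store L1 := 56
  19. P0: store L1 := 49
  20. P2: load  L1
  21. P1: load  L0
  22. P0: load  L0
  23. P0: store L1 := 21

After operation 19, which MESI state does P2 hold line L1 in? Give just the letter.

state = I

step 1: P2: store L1 := 73  ⟶  IIM  (L1)  txn=BusRdX  M[L1]=80
step 2: P0: load  L0  ⟶  EII  (L0)  txn=BusRd  M[L0]=10
step 3: P1: store L0 := 70  ⟶  IMI  (L0)  txn=BusRdX  M[L0]=10
step 4: P1: store L0 := 28  ⟶  IMI  (L0)  txn=∅  M[L0]=10
step 5: P0: load  L1  ⟶  SIS  (L1)  txn=BusRd+Flush  M[L1]=73
step 6: P2: load  L0  ⟶  ISS  (L0)  txn=BusRd+Flush  M[L0]=28
step 7: P2: load  L0  ⟶  ISS  (L0)  txn=∅  M[L0]=28
step 8: P0: store L0 := 95  ⟶  MII  (L0)  txn=BusRdX  M[L0]=28
step 9: P2: load  L1  ⟶  SIS  (L1)  txn=∅  M[L1]=73
step 10: P1: load  L0  ⟶  SSI  (L0)  txn=BusRd+Flush  M[L0]=95
step 11: P2: load  L0  ⟶  SSS  (L0)  txn=BusRd  M[L0]=95
step 12: P2: load  L0  ⟶  SSS  (L0)  txn=∅  M[L0]=95
step 13: P0: store L0 := 61  ⟶  MII  (L0)  txn=BusUpgr  M[L0]=95
step 14: P0: store L1 := 59  ⟶  MII  (L1)  txn=BusUpgr  M[L1]=73
step 15: P1: load  L1  ⟶  SSI  (L1)  txn=BusRd+Flush  M[L1]=59
step 16: P0: store L1 := 30  ⟶  MII  (L1)  txn=BusUpgr  M[L1]=59
step 17: P2: store L1 := 38  ⟶  IIM  (L1)  txn=BusRdX+Flush  M[L1]=30
step 18: P1: store L1 := 56  ⟶  IMI  (L1)  txn=BusRdX+Flush  M[L1]=38
step 19: P0: store L1 := 49  ⟶  MII  (L1)  txn=BusRdX+Flush  M[L1]=56
step 20: P2: load  L1  ⟶  SIS  (L1)  txn=BusRd+Flush  M[L1]=49
step 21: P1: load  L0  ⟶  SSI  (L0)  txn=BusRd+Flush  M[L0]=61
step 22: P0: load  L0  ⟶  SSI  (L0)  txn=∅  M[L0]=61
step 23: P0: store L1 := 21  ⟶  MII  (L1)  txn=BusUpgr  M[L1]=49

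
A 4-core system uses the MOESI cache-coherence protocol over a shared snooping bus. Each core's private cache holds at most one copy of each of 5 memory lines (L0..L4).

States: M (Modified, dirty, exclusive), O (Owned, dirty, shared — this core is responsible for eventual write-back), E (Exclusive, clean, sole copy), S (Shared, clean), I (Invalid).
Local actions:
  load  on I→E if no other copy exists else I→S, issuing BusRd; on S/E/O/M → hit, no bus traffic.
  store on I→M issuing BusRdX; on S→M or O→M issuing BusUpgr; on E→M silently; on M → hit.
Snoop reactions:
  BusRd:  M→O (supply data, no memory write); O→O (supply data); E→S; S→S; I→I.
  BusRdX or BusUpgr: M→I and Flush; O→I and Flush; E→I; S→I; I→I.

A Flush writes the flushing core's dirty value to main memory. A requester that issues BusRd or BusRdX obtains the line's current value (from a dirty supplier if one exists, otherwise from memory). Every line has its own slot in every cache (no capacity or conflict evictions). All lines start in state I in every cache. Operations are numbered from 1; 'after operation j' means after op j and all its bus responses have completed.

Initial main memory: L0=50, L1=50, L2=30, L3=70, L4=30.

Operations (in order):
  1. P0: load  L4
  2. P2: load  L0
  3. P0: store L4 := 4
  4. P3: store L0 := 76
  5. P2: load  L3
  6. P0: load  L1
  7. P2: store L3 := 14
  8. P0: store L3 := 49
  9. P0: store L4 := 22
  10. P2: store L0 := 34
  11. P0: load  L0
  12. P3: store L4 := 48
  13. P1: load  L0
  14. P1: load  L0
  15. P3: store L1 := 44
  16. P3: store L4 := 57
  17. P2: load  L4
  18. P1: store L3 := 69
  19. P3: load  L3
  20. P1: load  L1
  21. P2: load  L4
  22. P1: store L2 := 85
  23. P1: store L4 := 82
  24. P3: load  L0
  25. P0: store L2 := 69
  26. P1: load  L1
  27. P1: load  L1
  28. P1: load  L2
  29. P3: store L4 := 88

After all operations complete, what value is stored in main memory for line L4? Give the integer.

memory[L4] = 82

[1] P0: load  L4 | P0:E(30), P1:I, P2:I, P3:I | bus: BusRd
[2] P2: load  L0 | P0:I, P1:I, P2:E(50), P3:I | bus: BusRd
[3] P0: store L4 := 4 | P0:M(4), P1:I, P2:I, P3:I | bus: none
[4] P3: store L0 := 76 | P0:I, P1:I, P2:I, P3:M(76) | bus: BusRdX
[5] P2: load  L3 | P0:I, P1:I, P2:E(70), P3:I | bus: BusRd
[6] P0: load  L1 | P0:E(50), P1:I, P2:I, P3:I | bus: BusRd
[7] P2: store L3 := 14 | P0:I, P1:I, P2:M(14), P3:I | bus: none
[8] P0: store L3 := 49 | P0:M(49), P1:I, P2:I, P3:I | bus: BusRdX,Flush
[9] P0: store L4 := 22 | P0:M(22), P1:I, P2:I, P3:I | bus: none
[10] P2: store L0 := 34 | P0:I, P1:I, P2:M(34), P3:I | bus: BusRdX,Flush
[11] P0: load  L0 | P0:S(34), P1:I, P2:O(34), P3:I | bus: BusRd
[12] P3: store L4 := 48 | P0:I, P1:I, P2:I, P3:M(48) | bus: BusRdX,Flush
[13] P1: load  L0 | P0:S(34), P1:S(34), P2:O(34), P3:I | bus: BusRd
[14] P1: load  L0 | P0:S(34), P1:S(34), P2:O(34), P3:I | bus: none
[15] P3: store L1 := 44 | P0:I, P1:I, P2:I, P3:M(44) | bus: BusRdX
[16] P3: store L4 := 57 | P0:I, P1:I, P2:I, P3:M(57) | bus: none
[17] P2: load  L4 | P0:I, P1:I, P2:S(57), P3:O(57) | bus: BusRd
[18] P1: store L3 := 69 | P0:I, P1:M(69), P2:I, P3:I | bus: BusRdX,Flush
[19] P3: load  L3 | P0:I, P1:O(69), P2:I, P3:S(69) | bus: BusRd
[20] P1: load  L1 | P0:I, P1:S(44), P2:I, P3:O(44) | bus: BusRd
[21] P2: load  L4 | P0:I, P1:I, P2:S(57), P3:O(57) | bus: none
[22] P1: store L2 := 85 | P0:I, P1:M(85), P2:I, P3:I | bus: BusRdX
[23] P1: store L4 := 82 | P0:I, P1:M(82), P2:I, P3:I | bus: BusRdX,Flush
[24] P3: load  L0 | P0:S(34), P1:S(34), P2:O(34), P3:S(34) | bus: BusRd
[25] P0: store L2 := 69 | P0:M(69), P1:I, P2:I, P3:I | bus: BusRdX,Flush
[26] P1: load  L1 | P0:I, P1:S(44), P2:I, P3:O(44) | bus: none
[27] P1: load  L1 | P0:I, P1:S(44), P2:I, P3:O(44) | bus: none
[28] P1: load  L2 | P0:O(69), P1:S(69), P2:I, P3:I | bus: BusRd
[29] P3: store L4 := 88 | P0:I, P1:I, P2:I, P3:M(88) | bus: BusRdX,Flush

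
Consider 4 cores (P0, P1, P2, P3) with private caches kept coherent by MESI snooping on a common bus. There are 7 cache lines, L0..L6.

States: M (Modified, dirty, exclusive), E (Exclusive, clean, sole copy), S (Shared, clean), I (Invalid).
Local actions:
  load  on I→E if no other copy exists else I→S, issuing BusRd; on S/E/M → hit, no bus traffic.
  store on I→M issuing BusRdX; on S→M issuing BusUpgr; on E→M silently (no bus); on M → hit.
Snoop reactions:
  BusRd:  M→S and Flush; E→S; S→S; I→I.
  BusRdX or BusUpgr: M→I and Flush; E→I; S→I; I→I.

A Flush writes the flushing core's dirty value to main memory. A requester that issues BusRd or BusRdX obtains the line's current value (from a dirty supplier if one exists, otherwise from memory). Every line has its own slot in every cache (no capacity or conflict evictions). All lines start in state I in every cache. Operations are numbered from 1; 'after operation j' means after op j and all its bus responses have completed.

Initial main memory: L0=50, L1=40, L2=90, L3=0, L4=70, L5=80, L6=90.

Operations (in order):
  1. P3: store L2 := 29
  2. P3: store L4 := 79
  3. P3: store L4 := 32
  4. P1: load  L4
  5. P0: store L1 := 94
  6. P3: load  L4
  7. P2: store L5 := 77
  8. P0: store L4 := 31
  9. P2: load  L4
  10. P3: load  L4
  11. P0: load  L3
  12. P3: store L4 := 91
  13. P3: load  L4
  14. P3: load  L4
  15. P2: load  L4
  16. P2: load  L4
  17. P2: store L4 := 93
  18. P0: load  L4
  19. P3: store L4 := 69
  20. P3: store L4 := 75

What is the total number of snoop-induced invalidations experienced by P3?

invalidations = 2

  op1 P3: store L2 := 29 → I/I/I/M on L2; bus BusRdX; mem=90
  op2 P3: store L4 := 79 → I/I/I/M on L4; bus BusRdX; mem=70
  op3 P3: store L4 := 32 → I/I/I/M on L4; bus (none); mem=70
  op4 P1: load  L4 → I/S/I/S on L4; bus BusRd Flush; mem=32
  op5 P0: store L1 := 94 → M/I/I/I on L1; bus BusRdX; mem=40
  op6 P3: load  L4 → I/S/I/S on L4; bus (none); mem=32
  op7 P2: store L5 := 77 → I/I/M/I on L5; bus BusRdX; mem=80
  op8 P0: store L4 := 31 → M/I/I/I on L4; bus BusRdX; mem=32
  op9 P2: load  L4 → S/I/S/I on L4; bus BusRd Flush; mem=31
  op10 P3: load  L4 → S/I/S/S on L4; bus BusRd; mem=31
  op11 P0: load  L3 → E/I/I/I on L3; bus BusRd; mem=0
  op12 P3: store L4 := 91 → I/I/I/M on L4; bus BusUpgr; mem=31
  op13 P3: load  L4 → I/I/I/M on L4; bus (none); mem=31
  op14 P3: load  L4 → I/I/I/M on L4; bus (none); mem=31
  op15 P2: load  L4 → I/I/S/S on L4; bus BusRd Flush; mem=91
  op16 P2: load  L4 → I/I/S/S on L4; bus (none); mem=91
  op17 P2: store L4 := 93 → I/I/M/I on L4; bus BusUpgr; mem=91
  op18 P0: load  L4 → S/I/S/I on L4; bus BusRd Flush; mem=93
  op19 P3: store L4 := 69 → I/I/I/M on L4; bus BusRdX; mem=93
  op20 P3: store L4 := 75 → I/I/I/M on L4; bus (none); mem=93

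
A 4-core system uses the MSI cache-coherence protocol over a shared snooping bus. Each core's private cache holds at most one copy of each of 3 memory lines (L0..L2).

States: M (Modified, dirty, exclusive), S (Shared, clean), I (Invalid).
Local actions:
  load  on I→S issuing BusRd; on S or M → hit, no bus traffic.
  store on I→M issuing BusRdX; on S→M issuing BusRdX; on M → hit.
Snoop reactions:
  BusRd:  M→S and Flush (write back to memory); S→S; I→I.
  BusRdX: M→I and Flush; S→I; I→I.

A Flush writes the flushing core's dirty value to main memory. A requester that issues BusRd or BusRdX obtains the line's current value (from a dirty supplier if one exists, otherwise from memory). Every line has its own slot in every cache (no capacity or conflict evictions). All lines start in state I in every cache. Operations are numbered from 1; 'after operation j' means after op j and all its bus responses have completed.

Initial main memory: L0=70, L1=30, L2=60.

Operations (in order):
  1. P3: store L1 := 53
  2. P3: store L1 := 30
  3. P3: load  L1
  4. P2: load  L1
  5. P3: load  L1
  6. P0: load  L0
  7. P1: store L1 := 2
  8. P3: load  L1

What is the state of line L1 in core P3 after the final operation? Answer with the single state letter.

  op1 P3: store L1 := 53 → I/I/I/M on L1; bus BusRdX; mem=30
  op2 P3: store L1 := 30 → I/I/I/M on L1; bus (none); mem=30
  op3 P3: load  L1 → I/I/I/M on L1; bus (none); mem=30
  op4 P2: load  L1 → I/I/S/S on L1; bus BusRd Flush; mem=30
  op5 P3: load  L1 → I/I/S/S on L1; bus (none); mem=30
  op6 P0: load  L0 → S/I/I/I on L0; bus BusRd; mem=70
  op7 P1: store L1 := 2 → I/M/I/I on L1; bus BusRdX; mem=30
  op8 P3: load  L1 → I/S/I/S on L1; bus BusRd Flush; mem=2

state = S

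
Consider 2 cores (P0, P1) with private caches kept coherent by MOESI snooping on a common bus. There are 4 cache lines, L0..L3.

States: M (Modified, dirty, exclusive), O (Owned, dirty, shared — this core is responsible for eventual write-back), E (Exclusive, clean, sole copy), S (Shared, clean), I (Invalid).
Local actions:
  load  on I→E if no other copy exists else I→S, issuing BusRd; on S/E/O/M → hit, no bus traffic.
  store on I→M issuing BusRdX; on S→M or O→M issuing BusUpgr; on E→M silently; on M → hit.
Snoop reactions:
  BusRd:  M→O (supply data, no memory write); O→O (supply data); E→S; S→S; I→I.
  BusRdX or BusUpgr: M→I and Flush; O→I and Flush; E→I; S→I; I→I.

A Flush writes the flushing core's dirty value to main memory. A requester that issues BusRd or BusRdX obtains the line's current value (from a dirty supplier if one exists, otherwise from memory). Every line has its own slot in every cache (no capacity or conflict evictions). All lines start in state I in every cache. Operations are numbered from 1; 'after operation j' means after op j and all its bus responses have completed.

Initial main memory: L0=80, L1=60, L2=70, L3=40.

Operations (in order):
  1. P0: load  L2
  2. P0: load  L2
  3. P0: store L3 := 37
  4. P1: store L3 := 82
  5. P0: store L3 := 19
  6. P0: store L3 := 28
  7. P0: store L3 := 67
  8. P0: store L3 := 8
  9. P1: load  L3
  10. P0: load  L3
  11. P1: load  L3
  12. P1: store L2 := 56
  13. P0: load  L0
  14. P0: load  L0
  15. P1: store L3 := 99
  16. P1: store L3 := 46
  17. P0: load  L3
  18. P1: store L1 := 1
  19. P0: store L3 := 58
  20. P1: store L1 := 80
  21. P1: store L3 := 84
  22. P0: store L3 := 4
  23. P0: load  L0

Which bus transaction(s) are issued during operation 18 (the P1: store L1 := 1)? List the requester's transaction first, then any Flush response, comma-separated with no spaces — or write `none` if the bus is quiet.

  op1 P0: load  L2 → E/I on L2; bus BusRd; mem=70
  op2 P0: load  L2 → E/I on L2; bus (none); mem=70
  op3 P0: store L3 := 37 → M/I on L3; bus BusRdX; mem=40
  op4 P1: store L3 := 82 → I/M on L3; bus BusRdX Flush; mem=37
  op5 P0: store L3 := 19 → M/I on L3; bus BusRdX Flush; mem=82
  op6 P0: store L3 := 28 → M/I on L3; bus (none); mem=82
  op7 P0: store L3 := 67 → M/I on L3; bus (none); mem=82
  op8 P0: store L3 := 8 → M/I on L3; bus (none); mem=82
  op9 P1: load  L3 → O/S on L3; bus BusRd; mem=82
  op10 P0: load  L3 → O/S on L3; bus (none); mem=82
  op11 P1: load  L3 → O/S on L3; bus (none); mem=82
  op12 P1: store L2 := 56 → I/M on L2; bus BusRdX; mem=70
  op13 P0: load  L0 → E/I on L0; bus BusRd; mem=80
  op14 P0: load  L0 → E/I on L0; bus (none); mem=80
  op15 P1: store L3 := 99 → I/M on L3; bus BusUpgr Flush; mem=8
  op16 P1: store L3 := 46 → I/M on L3; bus (none); mem=8
  op17 P0: load  L3 → S/O on L3; bus BusRd; mem=8
  op18 P1: store L1 := 1 → I/M on L1; bus BusRdX; mem=60
  op19 P0: store L3 := 58 → M/I on L3; bus BusUpgr Flush; mem=46
  op20 P1: store L1 := 80 → I/M on L1; bus (none); mem=60
  op21 P1: store L3 := 84 → I/M on L3; bus BusRdX Flush; mem=58
  op22 P0: store L3 := 4 → M/I on L3; bus BusRdX Flush; mem=84
  op23 P0: load  L0 → E/I on L0; bus (none); mem=80

bus = BusRdX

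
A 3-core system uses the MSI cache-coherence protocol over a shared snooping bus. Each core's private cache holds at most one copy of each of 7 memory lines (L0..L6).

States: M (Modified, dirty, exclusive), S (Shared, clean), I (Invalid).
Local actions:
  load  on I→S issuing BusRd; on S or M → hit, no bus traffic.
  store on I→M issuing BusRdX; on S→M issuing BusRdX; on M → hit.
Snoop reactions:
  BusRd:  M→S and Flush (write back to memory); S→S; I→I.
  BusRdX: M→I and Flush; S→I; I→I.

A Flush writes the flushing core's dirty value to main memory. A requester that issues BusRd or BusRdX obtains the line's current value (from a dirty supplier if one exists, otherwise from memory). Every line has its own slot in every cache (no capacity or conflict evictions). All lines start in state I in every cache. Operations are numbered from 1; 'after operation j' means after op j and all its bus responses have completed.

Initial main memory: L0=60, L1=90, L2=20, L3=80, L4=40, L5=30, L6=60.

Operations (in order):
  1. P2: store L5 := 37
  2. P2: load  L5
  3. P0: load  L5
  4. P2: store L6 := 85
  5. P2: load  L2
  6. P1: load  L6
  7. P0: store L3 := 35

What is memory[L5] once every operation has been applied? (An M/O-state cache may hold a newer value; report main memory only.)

memory[L5] = 37

1. P2: store L5 := 37  bus=[BusRdX]  L5: P0=I P1=I P2=M  mem[L5]=30
2. P2: load  L5  bus=[-]  L5: P0=I P1=I P2=M  mem[L5]=30
3. P0: load  L5  bus=[BusRd,Flush]  L5: P0=S P1=I P2=S  mem[L5]=37
4. P2: store L6 := 85  bus=[BusRdX]  L6: P0=I P1=I P2=M  mem[L6]=60
5. P2: load  L2  bus=[BusRd]  L2: P0=I P1=I P2=S  mem[L2]=20
6. P1: load  L6  bus=[BusRd,Flush]  L6: P0=I P1=S P2=S  mem[L6]=85
7. P0: store L3 := 35  bus=[BusRdX]  L3: P0=M P1=I P2=I  mem[L3]=80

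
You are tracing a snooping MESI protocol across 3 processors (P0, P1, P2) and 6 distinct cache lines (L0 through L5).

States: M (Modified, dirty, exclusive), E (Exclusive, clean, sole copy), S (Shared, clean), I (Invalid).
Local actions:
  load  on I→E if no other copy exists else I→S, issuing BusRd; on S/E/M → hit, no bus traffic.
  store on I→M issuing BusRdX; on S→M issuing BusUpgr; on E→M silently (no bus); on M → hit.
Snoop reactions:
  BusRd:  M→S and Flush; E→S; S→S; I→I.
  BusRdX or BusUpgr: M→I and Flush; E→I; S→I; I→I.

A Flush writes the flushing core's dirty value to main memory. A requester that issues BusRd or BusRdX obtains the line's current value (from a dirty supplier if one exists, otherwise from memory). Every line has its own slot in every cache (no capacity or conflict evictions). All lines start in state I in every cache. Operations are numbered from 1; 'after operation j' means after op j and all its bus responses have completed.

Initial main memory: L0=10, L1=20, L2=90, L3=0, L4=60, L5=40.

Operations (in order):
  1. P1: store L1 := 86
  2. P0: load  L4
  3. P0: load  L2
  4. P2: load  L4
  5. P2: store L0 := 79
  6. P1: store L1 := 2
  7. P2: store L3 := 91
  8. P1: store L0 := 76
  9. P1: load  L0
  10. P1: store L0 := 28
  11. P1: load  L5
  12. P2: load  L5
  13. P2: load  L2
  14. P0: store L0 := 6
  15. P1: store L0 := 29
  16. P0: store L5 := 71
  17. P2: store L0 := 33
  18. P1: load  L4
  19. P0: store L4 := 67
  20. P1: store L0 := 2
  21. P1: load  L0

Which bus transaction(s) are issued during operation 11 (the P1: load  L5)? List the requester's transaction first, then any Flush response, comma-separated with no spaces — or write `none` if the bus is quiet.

bus = BusRd

[1] P1: store L1 := 86 | P0:I, P1:M(86), P2:I | bus: BusRdX
[2] P0: load  L4 | P0:E(60), P1:I, P2:I | bus: BusRd
[3] P0: load  L2 | P0:E(90), P1:I, P2:I | bus: BusRd
[4] P2: load  L4 | P0:S(60), P1:I, P2:S(60) | bus: BusRd
[5] P2: store L0 := 79 | P0:I, P1:I, P2:M(79) | bus: BusRdX
[6] P1: store L1 := 2 | P0:I, P1:M(2), P2:I | bus: none
[7] P2: store L3 := 91 | P0:I, P1:I, P2:M(91) | bus: BusRdX
[8] P1: store L0 := 76 | P0:I, P1:M(76), P2:I | bus: BusRdX,Flush
[9] P1: load  L0 | P0:I, P1:M(76), P2:I | bus: none
[10] P1: store L0 := 28 | P0:I, P1:M(28), P2:I | bus: none
[11] P1: load  L5 | P0:I, P1:E(40), P2:I | bus: BusRd
[12] P2: load  L5 | P0:I, P1:S(40), P2:S(40) | bus: BusRd
[13] P2: load  L2 | P0:S(90), P1:I, P2:S(90) | bus: BusRd
[14] P0: store L0 := 6 | P0:M(6), P1:I, P2:I | bus: BusRdX,Flush
[15] P1: store L0 := 29 | P0:I, P1:M(29), P2:I | bus: BusRdX,Flush
[16] P0: store L5 := 71 | P0:M(71), P1:I, P2:I | bus: BusRdX
[17] P2: store L0 := 33 | P0:I, P1:I, P2:M(33) | bus: BusRdX,Flush
[18] P1: load  L4 | P0:S(60), P1:S(60), P2:S(60) | bus: BusRd
[19] P0: store L4 := 67 | P0:M(67), P1:I, P2:I | bus: BusUpgr
[20] P1: store L0 := 2 | P0:I, P1:M(2), P2:I | bus: BusRdX,Flush
[21] P1: load  L0 | P0:I, P1:M(2), P2:I | bus: none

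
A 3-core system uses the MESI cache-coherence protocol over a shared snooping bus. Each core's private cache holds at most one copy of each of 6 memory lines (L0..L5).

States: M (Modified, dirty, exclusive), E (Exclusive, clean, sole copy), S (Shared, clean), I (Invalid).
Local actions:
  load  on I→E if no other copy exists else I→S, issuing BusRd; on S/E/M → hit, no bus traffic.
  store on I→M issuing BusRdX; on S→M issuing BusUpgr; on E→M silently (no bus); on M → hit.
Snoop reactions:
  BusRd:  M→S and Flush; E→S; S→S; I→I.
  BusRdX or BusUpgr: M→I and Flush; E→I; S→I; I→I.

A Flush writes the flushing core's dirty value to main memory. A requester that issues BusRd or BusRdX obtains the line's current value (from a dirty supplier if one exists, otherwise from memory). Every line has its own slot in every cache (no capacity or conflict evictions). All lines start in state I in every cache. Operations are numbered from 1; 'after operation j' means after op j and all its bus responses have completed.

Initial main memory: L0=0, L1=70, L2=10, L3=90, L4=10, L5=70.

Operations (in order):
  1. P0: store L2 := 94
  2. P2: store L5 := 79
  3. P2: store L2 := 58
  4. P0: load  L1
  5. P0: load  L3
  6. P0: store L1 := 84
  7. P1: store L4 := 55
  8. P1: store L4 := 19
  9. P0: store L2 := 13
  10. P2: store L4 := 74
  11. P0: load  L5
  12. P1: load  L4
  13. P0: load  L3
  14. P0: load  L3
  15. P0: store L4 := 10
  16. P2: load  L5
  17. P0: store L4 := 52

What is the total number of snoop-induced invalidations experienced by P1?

invalidations = 2

step 1: P0: store L2 := 94  ⟶  MII  (L2)  txn=BusRdX  M[L2]=10
step 2: P2: store L5 := 79  ⟶  IIM  (L5)  txn=BusRdX  M[L5]=70
step 3: P2: store L2 := 58  ⟶  IIM  (L2)  txn=BusRdX+Flush  M[L2]=94
step 4: P0: load  L1  ⟶  EII  (L1)  txn=BusRd  M[L1]=70
step 5: P0: load  L3  ⟶  EII  (L3)  txn=BusRd  M[L3]=90
step 6: P0: store L1 := 84  ⟶  MII  (L1)  txn=∅  M[L1]=70
step 7: P1: store L4 := 55  ⟶  IMI  (L4)  txn=BusRdX  M[L4]=10
step 8: P1: store L4 := 19  ⟶  IMI  (L4)  txn=∅  M[L4]=10
step 9: P0: store L2 := 13  ⟶  MII  (L2)  txn=BusRdX+Flush  M[L2]=58
step 10: P2: store L4 := 74  ⟶  IIM  (L4)  txn=BusRdX+Flush  M[L4]=19
step 11: P0: load  L5  ⟶  SIS  (L5)  txn=BusRd+Flush  M[L5]=79
step 12: P1: load  L4  ⟶  ISS  (L4)  txn=BusRd+Flush  M[L4]=74
step 13: P0: load  L3  ⟶  EII  (L3)  txn=∅  M[L3]=90
step 14: P0: load  L3  ⟶  EII  (L3)  txn=∅  M[L3]=90
step 15: P0: store L4 := 10  ⟶  MII  (L4)  txn=BusRdX  M[L4]=74
step 16: P2: load  L5  ⟶  SIS  (L5)  txn=∅  M[L5]=79
step 17: P0: store L4 := 52  ⟶  MII  (L4)  txn=∅  M[L4]=74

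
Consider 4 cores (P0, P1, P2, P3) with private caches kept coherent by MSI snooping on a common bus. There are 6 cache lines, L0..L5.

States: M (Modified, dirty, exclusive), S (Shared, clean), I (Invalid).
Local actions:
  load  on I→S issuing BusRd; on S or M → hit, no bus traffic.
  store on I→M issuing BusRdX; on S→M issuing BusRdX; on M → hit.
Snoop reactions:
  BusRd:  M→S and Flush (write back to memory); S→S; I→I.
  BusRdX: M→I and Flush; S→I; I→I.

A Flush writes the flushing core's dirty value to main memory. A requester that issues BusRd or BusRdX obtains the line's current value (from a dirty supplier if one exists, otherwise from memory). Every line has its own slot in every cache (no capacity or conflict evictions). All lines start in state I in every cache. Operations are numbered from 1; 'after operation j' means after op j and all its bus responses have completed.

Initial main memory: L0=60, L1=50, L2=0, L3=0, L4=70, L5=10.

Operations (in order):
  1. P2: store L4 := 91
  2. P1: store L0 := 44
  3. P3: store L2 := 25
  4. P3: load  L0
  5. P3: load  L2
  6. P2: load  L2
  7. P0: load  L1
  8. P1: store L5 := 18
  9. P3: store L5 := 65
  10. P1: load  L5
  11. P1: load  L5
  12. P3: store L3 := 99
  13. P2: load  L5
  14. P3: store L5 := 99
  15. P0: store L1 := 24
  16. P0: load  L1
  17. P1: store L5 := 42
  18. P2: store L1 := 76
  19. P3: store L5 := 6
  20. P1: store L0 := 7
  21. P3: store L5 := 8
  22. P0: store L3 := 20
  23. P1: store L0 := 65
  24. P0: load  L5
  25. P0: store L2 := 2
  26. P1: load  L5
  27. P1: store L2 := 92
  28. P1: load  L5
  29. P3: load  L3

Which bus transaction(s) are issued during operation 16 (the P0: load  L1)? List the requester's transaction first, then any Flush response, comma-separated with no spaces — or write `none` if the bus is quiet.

step 1: P2: store L4 := 91  ⟶  IIMI  (L4)  txn=BusRdX  M[L4]=70
step 2: P1: store L0 := 44  ⟶  IMII  (L0)  txn=BusRdX  M[L0]=60
step 3: P3: store L2 := 25  ⟶  IIIM  (L2)  txn=BusRdX  M[L2]=0
step 4: P3: load  L0  ⟶  ISIS  (L0)  txn=BusRd+Flush  M[L0]=44
step 5: P3: load  L2  ⟶  IIIM  (L2)  txn=∅  M[L2]=0
step 6: P2: load  L2  ⟶  IISS  (L2)  txn=BusRd+Flush  M[L2]=25
step 7: P0: load  L1  ⟶  SIII  (L1)  txn=BusRd  M[L1]=50
step 8: P1: store L5 := 18  ⟶  IMII  (L5)  txn=BusRdX  M[L5]=10
step 9: P3: store L5 := 65  ⟶  IIIM  (L5)  txn=BusRdX+Flush  M[L5]=18
step 10: P1: load  L5  ⟶  ISIS  (L5)  txn=BusRd+Flush  M[L5]=65
step 11: P1: load  L5  ⟶  ISIS  (L5)  txn=∅  M[L5]=65
step 12: P3: store L3 := 99  ⟶  IIIM  (L3)  txn=BusRdX  M[L3]=0
step 13: P2: load  L5  ⟶  ISSS  (L5)  txn=BusRd  M[L5]=65
step 14: P3: store L5 := 99  ⟶  IIIM  (L5)  txn=BusRdX  M[L5]=65
step 15: P0: store L1 := 24  ⟶  MIII  (L1)  txn=BusRdX  M[L1]=50
step 16: P0: load  L1  ⟶  MIII  (L1)  txn=∅  M[L1]=50
step 17: P1: store L5 := 42  ⟶  IMII  (L5)  txn=BusRdX+Flush  M[L5]=99
step 18: P2: store L1 := 76  ⟶  IIMI  (L1)  txn=BusRdX+Flush  M[L1]=24
step 19: P3: store L5 := 6  ⟶  IIIM  (L5)  txn=BusRdX+Flush  M[L5]=42
step 20: P1: store L0 := 7  ⟶  IMII  (L0)  txn=BusRdX  M[L0]=44
step 21: P3: store L5 := 8  ⟶  IIIM  (L5)  txn=∅  M[L5]=42
step 22: P0: store L3 := 20  ⟶  MIII  (L3)  txn=BusRdX+Flush  M[L3]=99
step 23: P1: store L0 := 65  ⟶  IMII  (L0)  txn=∅  M[L0]=44
step 24: P0: load  L5  ⟶  SIIS  (L5)  txn=BusRd+Flush  M[L5]=8
step 25: P0: store L2 := 2  ⟶  MIII  (L2)  txn=BusRdX  M[L2]=25
step 26: P1: load  L5  ⟶  SSIS  (L5)  txn=BusRd  M[L5]=8
step 27: P1: store L2 := 92  ⟶  IMII  (L2)  txn=BusRdX+Flush  M[L2]=2
step 28: P1: load  L5  ⟶  SSIS  (L5)  txn=∅  M[L5]=8
step 29: P3: load  L3  ⟶  SIIS  (L3)  txn=BusRd+Flush  M[L3]=20

bus = none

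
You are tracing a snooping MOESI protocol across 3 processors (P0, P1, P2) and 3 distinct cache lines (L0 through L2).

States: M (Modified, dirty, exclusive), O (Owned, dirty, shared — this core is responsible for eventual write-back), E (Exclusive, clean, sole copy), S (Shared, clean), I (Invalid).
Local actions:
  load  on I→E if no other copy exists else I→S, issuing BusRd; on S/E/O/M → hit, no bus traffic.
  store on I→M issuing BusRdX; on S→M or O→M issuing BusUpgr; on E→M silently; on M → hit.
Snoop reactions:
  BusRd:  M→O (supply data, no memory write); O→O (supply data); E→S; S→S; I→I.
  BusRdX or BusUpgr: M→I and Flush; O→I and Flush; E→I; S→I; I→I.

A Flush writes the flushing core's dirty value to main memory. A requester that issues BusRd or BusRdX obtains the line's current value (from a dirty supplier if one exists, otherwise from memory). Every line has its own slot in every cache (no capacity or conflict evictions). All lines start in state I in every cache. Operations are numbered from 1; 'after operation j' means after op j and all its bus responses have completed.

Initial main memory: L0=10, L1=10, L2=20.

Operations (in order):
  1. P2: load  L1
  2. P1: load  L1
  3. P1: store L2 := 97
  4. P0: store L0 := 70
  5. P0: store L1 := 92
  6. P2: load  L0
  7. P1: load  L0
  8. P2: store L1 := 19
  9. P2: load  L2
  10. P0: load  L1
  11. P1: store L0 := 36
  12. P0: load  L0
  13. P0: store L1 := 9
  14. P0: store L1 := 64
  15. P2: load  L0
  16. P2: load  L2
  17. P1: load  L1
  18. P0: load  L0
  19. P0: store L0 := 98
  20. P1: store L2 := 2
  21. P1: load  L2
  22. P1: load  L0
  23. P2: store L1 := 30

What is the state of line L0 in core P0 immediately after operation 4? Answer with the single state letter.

state = M

step 1: P2: load  L1  ⟶  IIE  (L1)  txn=BusRd  M[L1]=10
step 2: P1: load  L1  ⟶  ISS  (L1)  txn=BusRd  M[L1]=10
step 3: P1: store L2 := 97  ⟶  IMI  (L2)  txn=BusRdX  M[L2]=20
step 4: P0: store L0 := 70  ⟶  MII  (L0)  txn=BusRdX  M[L0]=10
step 5: P0: store L1 := 92  ⟶  MII  (L1)  txn=BusRdX  M[L1]=10
step 6: P2: load  L0  ⟶  OIS  (L0)  txn=BusRd  M[L0]=10
step 7: P1: load  L0  ⟶  OSS  (L0)  txn=BusRd  M[L0]=10
step 8: P2: store L1 := 19  ⟶  IIM  (L1)  txn=BusRdX+Flush  M[L1]=92
step 9: P2: load  L2  ⟶  IOS  (L2)  txn=BusRd  M[L2]=20
step 10: P0: load  L1  ⟶  SIO  (L1)  txn=BusRd  M[L1]=92
step 11: P1: store L0 := 36  ⟶  IMI  (L0)  txn=BusUpgr+Flush  M[L0]=70
step 12: P0: load  L0  ⟶  SOI  (L0)  txn=BusRd  M[L0]=70
step 13: P0: store L1 := 9  ⟶  MII  (L1)  txn=BusUpgr+Flush  M[L1]=19
step 14: P0: store L1 := 64  ⟶  MII  (L1)  txn=∅  M[L1]=19
step 15: P2: load  L0  ⟶  SOS  (L0)  txn=BusRd  M[L0]=70
step 16: P2: load  L2  ⟶  IOS  (L2)  txn=∅  M[L2]=20
step 17: P1: load  L1  ⟶  OSI  (L1)  txn=BusRd  M[L1]=19
step 18: P0: load  L0  ⟶  SOS  (L0)  txn=∅  M[L0]=70
step 19: P0: store L0 := 98  ⟶  MII  (L0)  txn=BusUpgr+Flush  M[L0]=36
step 20: P1: store L2 := 2  ⟶  IMI  (L2)  txn=BusUpgr  M[L2]=20
step 21: P1: load  L2  ⟶  IMI  (L2)  txn=∅  M[L2]=20
step 22: P1: load  L0  ⟶  OSI  (L0)  txn=BusRd  M[L0]=36
step 23: P2: store L1 := 30  ⟶  IIM  (L1)  txn=BusRdX+Flush  M[L1]=64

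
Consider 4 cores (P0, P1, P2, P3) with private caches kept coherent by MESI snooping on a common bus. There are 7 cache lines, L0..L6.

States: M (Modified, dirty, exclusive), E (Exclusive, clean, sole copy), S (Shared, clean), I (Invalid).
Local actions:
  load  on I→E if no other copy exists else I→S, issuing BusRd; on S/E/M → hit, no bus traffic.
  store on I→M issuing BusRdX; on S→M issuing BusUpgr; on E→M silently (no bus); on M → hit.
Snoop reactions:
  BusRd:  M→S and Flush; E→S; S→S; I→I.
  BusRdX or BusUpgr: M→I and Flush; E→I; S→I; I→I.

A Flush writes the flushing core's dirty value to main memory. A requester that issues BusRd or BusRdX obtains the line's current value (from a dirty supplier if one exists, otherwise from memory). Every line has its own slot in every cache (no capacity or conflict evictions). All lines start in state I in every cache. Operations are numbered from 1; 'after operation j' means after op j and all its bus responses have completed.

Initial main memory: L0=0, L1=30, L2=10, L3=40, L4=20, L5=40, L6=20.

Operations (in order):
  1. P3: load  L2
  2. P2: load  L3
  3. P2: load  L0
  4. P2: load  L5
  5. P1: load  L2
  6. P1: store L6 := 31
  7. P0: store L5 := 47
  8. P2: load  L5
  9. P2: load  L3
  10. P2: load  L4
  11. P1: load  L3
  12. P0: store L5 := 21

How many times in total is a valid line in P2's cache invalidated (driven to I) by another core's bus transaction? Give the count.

invalidations = 2

[1] P3: load  L2 | P0:I, P1:I, P2:I, P3:E(10) | bus: BusRd
[2] P2: load  L3 | P0:I, P1:I, P2:E(40), P3:I | bus: BusRd
[3] P2: load  L0 | P0:I, P1:I, P2:E(0), P3:I | bus: BusRd
[4] P2: load  L5 | P0:I, P1:I, P2:E(40), P3:I | bus: BusRd
[5] P1: load  L2 | P0:I, P1:S(10), P2:I, P3:S(10) | bus: BusRd
[6] P1: store L6 := 31 | P0:I, P1:M(31), P2:I, P3:I | bus: BusRdX
[7] P0: store L5 := 47 | P0:M(47), P1:I, P2:I, P3:I | bus: BusRdX
[8] P2: load  L5 | P0:S(47), P1:I, P2:S(47), P3:I | bus: BusRd,Flush
[9] P2: load  L3 | P0:I, P1:I, P2:E(40), P3:I | bus: none
[10] P2: load  L4 | P0:I, P1:I, P2:E(20), P3:I | bus: BusRd
[11] P1: load  L3 | P0:I, P1:S(40), P2:S(40), P3:I | bus: BusRd
[12] P0: store L5 := 21 | P0:M(21), P1:I, P2:I, P3:I | bus: BusUpgr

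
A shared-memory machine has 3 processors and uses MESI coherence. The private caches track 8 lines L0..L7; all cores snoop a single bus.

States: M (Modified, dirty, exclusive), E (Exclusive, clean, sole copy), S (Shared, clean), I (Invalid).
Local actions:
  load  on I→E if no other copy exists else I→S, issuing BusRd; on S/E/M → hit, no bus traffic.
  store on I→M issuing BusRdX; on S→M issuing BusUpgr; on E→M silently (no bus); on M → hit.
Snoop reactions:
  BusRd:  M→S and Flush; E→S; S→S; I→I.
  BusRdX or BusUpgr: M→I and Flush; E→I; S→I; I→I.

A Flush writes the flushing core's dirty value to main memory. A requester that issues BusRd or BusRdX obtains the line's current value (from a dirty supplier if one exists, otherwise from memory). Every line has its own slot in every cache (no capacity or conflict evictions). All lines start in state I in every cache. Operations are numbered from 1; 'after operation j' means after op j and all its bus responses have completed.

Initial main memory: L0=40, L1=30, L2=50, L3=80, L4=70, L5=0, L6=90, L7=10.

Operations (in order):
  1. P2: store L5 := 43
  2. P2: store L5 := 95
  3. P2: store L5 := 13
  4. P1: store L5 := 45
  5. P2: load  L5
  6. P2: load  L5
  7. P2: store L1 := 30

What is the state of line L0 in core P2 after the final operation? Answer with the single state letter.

[1] P2: store L5 := 43 | P0:I, P1:I, P2:M(43) | bus: BusRdX
[2] P2: store L5 := 95 | P0:I, P1:I, P2:M(95) | bus: none
[3] P2: store L5 := 13 | P0:I, P1:I, P2:M(13) | bus: none
[4] P1: store L5 := 45 | P0:I, P1:M(45), P2:I | bus: BusRdX,Flush
[5] P2: load  L5 | P0:I, P1:S(45), P2:S(45) | bus: BusRd,Flush
[6] P2: load  L5 | P0:I, P1:S(45), P2:S(45) | bus: none
[7] P2: store L1 := 30 | P0:I, P1:I, P2:M(30) | bus: BusRdX

state = I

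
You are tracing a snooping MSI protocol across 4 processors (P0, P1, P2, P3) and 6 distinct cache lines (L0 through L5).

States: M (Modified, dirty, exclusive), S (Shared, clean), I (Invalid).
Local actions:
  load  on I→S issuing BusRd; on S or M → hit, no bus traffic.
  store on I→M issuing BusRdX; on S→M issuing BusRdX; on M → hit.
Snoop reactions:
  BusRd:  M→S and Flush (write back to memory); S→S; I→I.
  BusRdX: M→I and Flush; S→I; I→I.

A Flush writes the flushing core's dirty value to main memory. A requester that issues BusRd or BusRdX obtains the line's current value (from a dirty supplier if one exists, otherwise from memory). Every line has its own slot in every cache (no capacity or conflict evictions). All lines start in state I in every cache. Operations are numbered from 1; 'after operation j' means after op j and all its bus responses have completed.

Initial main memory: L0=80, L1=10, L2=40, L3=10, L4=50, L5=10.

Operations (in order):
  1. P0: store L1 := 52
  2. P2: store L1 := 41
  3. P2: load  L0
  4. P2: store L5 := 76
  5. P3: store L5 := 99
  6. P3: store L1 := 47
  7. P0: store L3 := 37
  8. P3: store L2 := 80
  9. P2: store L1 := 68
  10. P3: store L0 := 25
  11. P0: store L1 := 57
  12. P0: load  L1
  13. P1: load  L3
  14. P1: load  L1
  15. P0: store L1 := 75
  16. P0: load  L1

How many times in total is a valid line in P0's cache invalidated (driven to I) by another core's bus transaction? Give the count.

step 1: P0: store L1 := 52  ⟶  MIII  (L1)  txn=BusRdX  M[L1]=10
step 2: P2: store L1 := 41  ⟶  IIMI  (L1)  txn=BusRdX+Flush  M[L1]=52
step 3: P2: load  L0  ⟶  IISI  (L0)  txn=BusRd  M[L0]=80
step 4: P2: store L5 := 76  ⟶  IIMI  (L5)  txn=BusRdX  M[L5]=10
step 5: P3: store L5 := 99  ⟶  IIIM  (L5)  txn=BusRdX+Flush  M[L5]=76
step 6: P3: store L1 := 47  ⟶  IIIM  (L1)  txn=BusRdX+Flush  M[L1]=41
step 7: P0: store L3 := 37  ⟶  MIII  (L3)  txn=BusRdX  M[L3]=10
step 8: P3: store L2 := 80  ⟶  IIIM  (L2)  txn=BusRdX  M[L2]=40
step 9: P2: store L1 := 68  ⟶  IIMI  (L1)  txn=BusRdX+Flush  M[L1]=47
step 10: P3: store L0 := 25  ⟶  IIIM  (L0)  txn=BusRdX  M[L0]=80
step 11: P0: store L1 := 57  ⟶  MIII  (L1)  txn=BusRdX+Flush  M[L1]=68
step 12: P0: load  L1  ⟶  MIII  (L1)  txn=∅  M[L1]=68
step 13: P1: load  L3  ⟶  SSII  (L3)  txn=BusRd+Flush  M[L3]=37
step 14: P1: load  L1  ⟶  SSII  (L1)  txn=BusRd+Flush  M[L1]=57
step 15: P0: store L1 := 75  ⟶  MIII  (L1)  txn=BusRdX  M[L1]=57
step 16: P0: load  L1  ⟶  MIII  (L1)  txn=∅  M[L1]=57

invalidations = 1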